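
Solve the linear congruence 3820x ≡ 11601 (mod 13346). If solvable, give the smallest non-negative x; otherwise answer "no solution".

gcd(3820, 13346):
13346 = 3·3820 + 1886
3820 = 2·1886 + 48
1886 = 39·48 + 14
48 = 3·14 + 6
14 = 2·6 + 2
6 = 3·2 + 0
gcd = 2, but 2 ∤ 11601, so the congruence has no solution.

no solution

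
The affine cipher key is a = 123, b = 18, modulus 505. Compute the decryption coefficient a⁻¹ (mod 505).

427

Apply the Euclidean algorithm to 505 and 123:
505 = 4·123 + 13
123 = 9·13 + 6
13 = 2·6 + 1
6 = 6·1 + 0
Since gcd(123, 505) = 1, back-substitute to write 1 as a combination:
1 = 13 − 2·6
1 = −2·123 + 19·13
1 = 19·505 − 78·123
So 123·(-78) ≡ 1 (mod 505), and -78 ≡ 427 (mod 505).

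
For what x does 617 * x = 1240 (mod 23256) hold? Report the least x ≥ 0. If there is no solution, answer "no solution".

First find gcd(617, 23256):
23256 = 37×617 + 427
617 = 1×427 + 190
427 = 2×190 + 47
190 = 4×47 + 2
47 = 23×2 + 1
2 = 2×1 + 0
gcd = 1, so a unique solution mod 23256 exists.
Back-substitute for the Bézout coefficients:
1 = 47 − 23·2
1 = −23·190 + 93·47
1 = 93·427 − 209·190
1 = −209·617 + 302·427
1 = 302·23256 − 11383·617
So 617·(-11383) ≡ 1 (mod 23256), giving 617⁻¹ ≡ 11873.
x ≡ 617⁻¹·1240 ≡ 11873·1240 ≡ 1472 (mod 23256).

1472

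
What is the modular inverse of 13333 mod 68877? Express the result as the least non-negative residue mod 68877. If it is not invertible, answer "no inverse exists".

21454

Run Euclid on (68877, 13333):
68877 = 5*13333 + 2212
13333 = 6*2212 + 61
2212 = 36*61 + 16
61 = 3*16 + 13
16 = 1*13 + 3
13 = 4*3 + 1
3 = 3*1 + 0
The gcd is 1. Working backward:
1 = 13 − 4·3
1 = −4·16 + 5·13
1 = 5·61 − 19·16
1 = −19·2212 + 689·61
1 = 689·13333 − 4153·2212
1 = −4153·68877 + 21454·13333
So 13333·21454 ≡ 1 (mod 68877).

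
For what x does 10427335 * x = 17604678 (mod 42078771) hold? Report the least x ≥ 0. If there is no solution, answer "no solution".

40309689

First find gcd(10427335, 42078771):
42078771 = 4·10427335 + 369431
10427335 = 28·369431 + 83267
369431 = 4·83267 + 36363
83267 = 2·36363 + 10541
36363 = 3·10541 + 4740
10541 = 2·4740 + 1061
4740 = 4·1061 + 496
1061 = 2·496 + 69
496 = 7·69 + 13
69 = 5·13 + 4
13 = 3·4 + 1
4 = 4·1 + 0
gcd = 1, so a unique solution mod 42078771 exists.
Back-substitute for the Bézout coefficients:
1 = 13 − 3·4
1 = −3·69 + 16·13
1 = 16·496 − 115·69
1 = −115·1061 + 246·496
1 = 246·4740 − 1099·1061
1 = −1099·10541 + 2444·4740
1 = 2444·36363 − 8431·10541
1 = −8431·83267 + 19306·36363
1 = 19306·369431 − 85655·83267
1 = −85655·10427335 + 2417646·369431
1 = 2417646·42078771 − 9756239·10427335
So 10427335·(-9756239) ≡ 1 (mod 42078771), giving 10427335⁻¹ ≡ 32322532.
x ≡ 10427335⁻¹·17604678 ≡ 32322532·17604678 ≡ 40309689 (mod 42078771).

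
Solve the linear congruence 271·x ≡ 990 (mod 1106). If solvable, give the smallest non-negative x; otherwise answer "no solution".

926

First find gcd(271, 1106):
1106 = 4·271 + 22
271 = 12·22 + 7
22 = 3·7 + 1
7 = 7·1 + 0
gcd = 1, so a unique solution mod 1106 exists.
Back-substitute for the Bézout coefficients:
1 = 22 − 3·7
1 = −3·271 + 37·22
1 = 37·1106 − 151·271
So 271·(-151) ≡ 1 (mod 1106), giving 271⁻¹ ≡ 955.
x ≡ 271⁻¹·990 ≡ 955·990 ≡ 926 (mod 1106).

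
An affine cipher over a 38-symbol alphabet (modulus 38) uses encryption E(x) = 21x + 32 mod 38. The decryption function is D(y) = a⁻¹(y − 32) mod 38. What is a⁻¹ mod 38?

Extended Euclidean algorithm:
38 = 1·21 + 17
21 = 1·17 + 4
17 = 4·4 + 1
4 = 4·1 + 0
Since gcd(21, 38) = 1, back-substitute to write 1 as a combination:
1 = 17 − 4·4
1 = −4·21 + 5·17
1 = 5·38 − 9·21
So 21·(-9) ≡ 1 (mod 38), and -9 ≡ 29 (mod 38).

29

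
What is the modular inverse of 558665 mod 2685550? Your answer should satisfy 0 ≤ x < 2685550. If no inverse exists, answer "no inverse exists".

Compute gcd(558665, 2685550):
2685550 = 4*558665 + 450890
558665 = 1*450890 + 107775
450890 = 4*107775 + 19790
107775 = 5*19790 + 8825
19790 = 2*8825 + 2140
8825 = 4*2140 + 265
2140 = 8*265 + 20
265 = 13*20 + 5
20 = 4*5 + 0
gcd(558665, 2685550) = 5 ≠ 1, so 558665 has no multiplicative inverse modulo 2685550.

no inverse exists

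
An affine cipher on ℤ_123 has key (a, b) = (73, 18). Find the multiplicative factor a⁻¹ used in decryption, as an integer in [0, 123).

91

gcd(123, 73) by repeated division:
123 = 1*73 + 50
73 = 1*50 + 23
50 = 2*23 + 4
23 = 5*4 + 3
4 = 1*3 + 1
3 = 3*1 + 0
gcd = 1, so the inverse exists. Back-substitute:
1 = 4 − 3
1 = −23 + 6·4
1 = 6·50 − 13·23
1 = −13·73 + 19·50
1 = 19·123 − 32·73
Thus 73·(-32) ≡ 1 (mod 123); reducing, -32 mod 123 = 91.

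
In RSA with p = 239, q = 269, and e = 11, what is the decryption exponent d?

52187

φ(n) = (p−1)(q−1) = 238·268 = 63784.
Need d with 11·d ≡ 1 (mod 63784). Apply the extended Euclidean algorithm:
63784 = 5798·11 + 6
11 = 1·6 + 5
6 = 1·5 + 1
5 = 5·1 + 0
Back-substitute:
1 = 6 − 5
1 = −11 + 2·6
1 = 2·63784 − 11597·11
So 11·(-11597) ≡ 1 (mod 63784), hence d ≡ -11597 ≡ 52187 (mod 63784).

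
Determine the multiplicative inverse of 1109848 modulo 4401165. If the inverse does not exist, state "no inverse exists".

Extended Euclidean algorithm:
4401165 = 3*1109848 + 1071621
1109848 = 1*1071621 + 38227
1071621 = 28*38227 + 1265
38227 = 30*1265 + 277
1265 = 4*277 + 157
277 = 1*157 + 120
157 = 1*120 + 37
120 = 3*37 + 9
37 = 4*9 + 1
9 = 9*1 + 0
gcd = 1, so the inverse exists. Back-substitute:
1 = 37 − 4·9
1 = −4·120 + 13·37
1 = 13·157 − 17·120
1 = −17·277 + 30·157
1 = 30·1265 − 137·277
1 = −137·38227 + 4140·1265
1 = 4140·1071621 − 116057·38227
1 = −116057·1109848 + 120197·1071621
1 = 120197·4401165 − 476648·1109848
So 1109848·(-476648) ≡ 1 (mod 4401165), and -476648 ≡ 3924517 (mod 4401165).

3924517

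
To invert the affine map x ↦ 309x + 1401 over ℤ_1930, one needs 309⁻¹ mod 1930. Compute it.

1549

gcd(1930, 309) by repeated division:
1930 = 6×309 + 76
309 = 4×76 + 5
76 = 15×5 + 1
5 = 5×1 + 0
Since gcd(309, 1930) = 1, back-substitute to write 1 as a combination:
1 = 76 − 15·5
1 = −15·309 + 61·76
1 = 61·1930 − 381·309
So 309·(-381) ≡ 1 (mod 1930), and -381 ≡ 1549 (mod 1930).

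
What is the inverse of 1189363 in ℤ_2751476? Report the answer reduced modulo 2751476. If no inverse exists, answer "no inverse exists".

Euclidean algorithm on 2751476, 1189363:
2751476 = 2×1189363 + 372750
1189363 = 3×372750 + 71113
372750 = 5×71113 + 17185
71113 = 4×17185 + 2373
17185 = 7×2373 + 574
2373 = 4×574 + 77
574 = 7×77 + 35
77 = 2×35 + 7
35 = 5×7 + 0
The gcd is 7, not 1, hence no inverse exists.

no inverse exists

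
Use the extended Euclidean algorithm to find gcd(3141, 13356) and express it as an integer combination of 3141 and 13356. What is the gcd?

Repeated division:
13356 = 4*3141 + 792
3141 = 3*792 + 765
792 = 1*765 + 27
765 = 28*27 + 9
27 = 3*9 + 0
gcd(3141, 13356) = 9.
Working backward:
9 = 765 − 28·27
9 = −28·792 + 29·765
9 = 29·3141 − 115·792
9 = −115·13356 + 489·3141
So 9 = (-115)·13356 + (489)·3141.

9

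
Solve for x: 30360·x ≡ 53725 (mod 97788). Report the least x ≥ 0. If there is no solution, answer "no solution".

gcd(30360, 97788):
97788 = 3×30360 + 6708
30360 = 4×6708 + 3528
6708 = 1×3528 + 3180
3528 = 1×3180 + 348
3180 = 9×348 + 48
348 = 7×48 + 12
48 = 4×12 + 0
gcd = 12, but 12 ∤ 53725, so the congruence has no solution.

no solution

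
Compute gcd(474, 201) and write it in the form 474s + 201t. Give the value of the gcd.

Repeated division:
474 = 2·201 + 72
201 = 2·72 + 57
72 = 1·57 + 15
57 = 3·15 + 12
15 = 1·12 + 3
12 = 4·3 + 0
gcd(474, 201) = 3.
Express as a combination:
3 = 15 − 12
3 = −57 + 4·15
3 = 4·72 − 5·57
3 = −5·201 + 14·72
3 = 14·474 − 33·201
So 3 = (14)·474 + (-33)·201.

3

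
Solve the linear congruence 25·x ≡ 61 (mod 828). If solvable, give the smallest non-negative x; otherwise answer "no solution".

First find gcd(25, 828):
828 = 33*25 + 3
25 = 8*3 + 1
3 = 3*1 + 0
gcd = 1, so a unique solution mod 828 exists.
Back-substitute for the Bézout coefficients:
1 = 25 − 8·3
1 = −8·828 + 265·25
So 25·(265) ≡ 1 (mod 828), giving 25⁻¹ ≡ 265.
x ≡ 25⁻¹·61 ≡ 265·61 ≡ 433 (mod 828).

433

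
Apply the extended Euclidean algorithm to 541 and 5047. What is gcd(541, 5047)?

Repeated division:
5047 = 9*541 + 178
541 = 3*178 + 7
178 = 25*7 + 3
7 = 2*3 + 1
3 = 3*1 + 0
gcd(541, 5047) = 1.
Back-substituting:
1 = 7 − 2·3
1 = −2·178 + 51·7
1 = 51·541 − 155·178
1 = −155·5047 + 1446·541
So 1 = (-155)·5047 + (1446)·541.

1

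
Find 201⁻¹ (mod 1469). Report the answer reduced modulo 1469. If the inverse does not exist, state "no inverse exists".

Apply the Euclidean algorithm to 1469 and 201:
1469 = 7·201 + 62
201 = 3·62 + 15
62 = 4·15 + 2
15 = 7·2 + 1
2 = 2·1 + 0
The gcd is 1. Working backward:
1 = 15 − 7·2
1 = −7·62 + 29·15
1 = 29·201 − 94·62
1 = −94·1469 + 687·201
So 201·687 ≡ 1 (mod 1469).

687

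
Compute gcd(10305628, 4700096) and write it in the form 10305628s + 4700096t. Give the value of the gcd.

4

Repeated division:
10305628 = 2×4700096 + 905436
4700096 = 5×905436 + 172916
905436 = 5×172916 + 40856
172916 = 4×40856 + 9492
40856 = 4×9492 + 2888
9492 = 3×2888 + 828
2888 = 3×828 + 404
828 = 2×404 + 20
404 = 20×20 + 4
20 = 5×4 + 0
gcd(10305628, 4700096) = 4.
Express as a combination:
4 = 404 − 20·20
4 = −20·828 + 41·404
4 = 41·2888 − 143·828
4 = −143·9492 + 470·2888
4 = 470·40856 − 2023·9492
4 = −2023·172916 + 8562·40856
4 = 8562·905436 − 44833·172916
4 = −44833·4700096 + 232727·905436
4 = 232727·10305628 − 510287·4700096
So 4 = (232727)·10305628 + (-510287)·4700096.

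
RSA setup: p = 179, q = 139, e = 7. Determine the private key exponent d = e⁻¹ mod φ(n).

φ(n) = (p−1)(q−1) = 178·138 = 24564.
Need d with 7·d ≡ 1 (mod 24564). Apply the extended Euclidean algorithm:
24564 = 3509*7 + 1
7 = 7*1 + 0
Back-substitute:
1 = 24564 − 3509·7
So 7·(-3509) ≡ 1 (mod 24564), hence d ≡ -3509 ≡ 21055 (mod 24564).

21055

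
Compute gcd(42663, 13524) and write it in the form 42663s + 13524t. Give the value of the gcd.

3

Repeated division:
42663 = 3·13524 + 2091
13524 = 6·2091 + 978
2091 = 2·978 + 135
978 = 7·135 + 33
135 = 4·33 + 3
33 = 11·3 + 0
gcd(42663, 13524) = 3.
Express as a combination:
3 = 135 − 4·33
3 = −4·978 + 29·135
3 = 29·2091 − 62·978
3 = −62·13524 + 401·2091
3 = 401·42663 − 1265·13524
So 3 = (401)·42663 + (-1265)·13524.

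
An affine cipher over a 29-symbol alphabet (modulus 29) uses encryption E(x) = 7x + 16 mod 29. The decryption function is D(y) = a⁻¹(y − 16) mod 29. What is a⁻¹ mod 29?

25

Apply the Euclidean algorithm to 29 and 7:
29 = 4×7 + 1
7 = 7×1 + 0
gcd = 1, so the inverse exists. Back-substitute:
1 = 29 − 4·7
So 7·(-4) ≡ 1 (mod 29), and -4 ≡ 25 (mod 29).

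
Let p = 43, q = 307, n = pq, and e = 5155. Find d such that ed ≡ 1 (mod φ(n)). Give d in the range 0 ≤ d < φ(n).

φ(n) = (p−1)(q−1) = 42·306 = 12852.
Need d with 5155·d ≡ 1 (mod 12852). Apply the extended Euclidean algorithm:
12852 = 2×5155 + 2542
5155 = 2×2542 + 71
2542 = 35×71 + 57
71 = 1×57 + 14
57 = 4×14 + 1
14 = 14×1 + 0
Back-substitute:
1 = 57 − 4·14
1 = −4·71 + 5·57
1 = 5·2542 − 179·71
1 = −179·5155 + 363·2542
1 = 363·12852 − 905·5155
So 5155·(-905) ≡ 1 (mod 12852), hence d ≡ -905 ≡ 11947 (mod 12852).

11947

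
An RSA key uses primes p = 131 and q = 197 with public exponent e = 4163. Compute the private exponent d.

9187

φ(n) = (p−1)(q−1) = 130·196 = 25480.
Need d with 4163·d ≡ 1 (mod 25480). Apply the extended Euclidean algorithm:
25480 = 6×4163 + 502
4163 = 8×502 + 147
502 = 3×147 + 61
147 = 2×61 + 25
61 = 2×25 + 11
25 = 2×11 + 3
11 = 3×3 + 2
3 = 1×2 + 1
2 = 2×1 + 0
Back-substitute:
1 = 3 − 2
1 = −11 + 4·3
1 = 4·25 − 9·11
1 = −9·61 + 22·25
1 = 22·147 − 53·61
1 = −53·502 + 181·147
1 = 181·4163 − 1501·502
1 = −1501·25480 + 9187·4163
So 4163·9187 ≡ 1 (mod 25480), hence d = 9187.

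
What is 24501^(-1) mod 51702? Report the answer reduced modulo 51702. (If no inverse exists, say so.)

Compute gcd(24501, 51702):
51702 = 2·24501 + 2700
24501 = 9·2700 + 201
2700 = 13·201 + 87
201 = 2·87 + 27
87 = 3·27 + 6
27 = 4·6 + 3
6 = 2·3 + 0
gcd(24501, 51702) = 3 ≠ 1, so 24501 has no multiplicative inverse modulo 51702.

no inverse exists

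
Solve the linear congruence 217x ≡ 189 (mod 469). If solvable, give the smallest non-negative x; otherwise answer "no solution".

16

First find gcd(217, 469):
469 = 2×217 + 35
217 = 6×35 + 7
35 = 5×7 + 0
gcd = 7 and 7 | 189, so solutions exist. Divide through by 7: 31x ≡ 27 (mod 67).
Now find 31⁻¹ mod 67:
67 = 2*31 + 5
31 = 6*5 + 1
5 = 5*1 + 0
Back-substitute:
1 = 31 − 6·5
1 = −6·67 + 13·31
So 31⁻¹ ≡ 13 (mod 67).
Then x ≡ 13·27 ≡ 16 (mod 67); the smallest non-negative solution is x = 16.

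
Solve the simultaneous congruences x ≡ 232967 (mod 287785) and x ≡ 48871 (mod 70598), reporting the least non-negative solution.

Write x = 232967 + 287785·k. Then 287785·k ≡ 48871 − 232967 ≡ 27698 (mod 70598).
Need 287785⁻¹ mod 70598. Extended Euclid on (70598, 5393):
70598 = 13·5393 + 489
5393 = 11·489 + 14
489 = 34·14 + 13
14 = 1·13 + 1
13 = 13·1 + 0
Back-substitute:
1 = 14 − 13
1 = −489 + 35·14
1 = 35·5393 − 386·489
1 = −386·70598 + 5053·5393
287785⁻¹ ≡ 5053 (mod 70598), so k ≡ 5053·27698 ≡ 32758 (mod 70598).
x = 232967 + 287785·32758 = 9427493997.

9427493997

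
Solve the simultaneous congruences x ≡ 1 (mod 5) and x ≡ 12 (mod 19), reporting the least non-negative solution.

Write x = 1 + 5·k. Then 5·k ≡ 12 − 1 ≡ 11 (mod 19).
Need 5⁻¹ mod 19. Extended Euclid on (19, 5):
19 = 3*5 + 4
5 = 1*4 + 1
4 = 4*1 + 0
Back-substitute:
1 = 5 − 4
1 = −19 + 4·5
5⁻¹ ≡ 4 (mod 19), so k ≡ 4·11 ≡ 6 (mod 19).
x = 1 + 5·6 = 31.

31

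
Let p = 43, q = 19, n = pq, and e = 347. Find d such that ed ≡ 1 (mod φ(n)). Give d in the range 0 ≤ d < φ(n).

φ(n) = (p−1)(q−1) = 42·18 = 756.
Need d with 347·d ≡ 1 (mod 756). Apply the extended Euclidean algorithm:
756 = 2·347 + 62
347 = 5·62 + 37
62 = 1·37 + 25
37 = 1·25 + 12
25 = 2·12 + 1
12 = 12·1 + 0
Back-substitute:
1 = 25 − 2·12
1 = −2·37 + 3·25
1 = 3·62 − 5·37
1 = −5·347 + 28·62
1 = 28·756 − 61·347
So 347·(-61) ≡ 1 (mod 756), hence d ≡ -61 ≡ 695 (mod 756).

695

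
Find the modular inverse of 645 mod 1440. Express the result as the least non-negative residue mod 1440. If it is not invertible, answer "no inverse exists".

no inverse exists

Compute gcd(645, 1440):
1440 = 2*645 + 150
645 = 4*150 + 45
150 = 3*45 + 15
45 = 3*15 + 0
The gcd is 15, not 1, hence no inverse exists.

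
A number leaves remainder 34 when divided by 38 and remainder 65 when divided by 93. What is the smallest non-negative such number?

Write x = 34 + 38·k. Then 38·k ≡ 65 − 34 ≡ 31 (mod 93).
Need 38⁻¹ mod 93. Extended Euclid on (93, 38):
93 = 2×38 + 17
38 = 2×17 + 4
17 = 4×4 + 1
4 = 4×1 + 0
Back-substitute:
1 = 17 − 4·4
1 = −4·38 + 9·17
1 = 9·93 − 22·38
38⁻¹ ≡ 71 (mod 93), so k ≡ 71·31 ≡ 62 (mod 93).
x = 34 + 38·62 = 2390.

2390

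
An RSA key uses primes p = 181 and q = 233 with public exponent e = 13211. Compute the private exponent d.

27251

φ(n) = (p−1)(q−1) = 180·232 = 41760.
Need d with 13211·d ≡ 1 (mod 41760). Apply the extended Euclidean algorithm:
41760 = 3*13211 + 2127
13211 = 6*2127 + 449
2127 = 4*449 + 331
449 = 1*331 + 118
331 = 2*118 + 95
118 = 1*95 + 23
95 = 4*23 + 3
23 = 7*3 + 2
3 = 1*2 + 1
2 = 2*1 + 0
Back-substitute:
1 = 3 − 2
1 = −23 + 8·3
1 = 8·95 − 33·23
1 = −33·118 + 41·95
1 = 41·331 − 115·118
1 = −115·449 + 156·331
1 = 156·2127 − 739·449
1 = −739·13211 + 4590·2127
1 = 4590·41760 − 14509·13211
So 13211·(-14509) ≡ 1 (mod 41760), hence d ≡ -14509 ≡ 27251 (mod 41760).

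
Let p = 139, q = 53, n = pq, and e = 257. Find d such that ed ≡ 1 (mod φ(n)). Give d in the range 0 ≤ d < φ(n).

2513

φ(n) = (p−1)(q−1) = 138·52 = 7176.
Need d with 257·d ≡ 1 (mod 7176). Apply the extended Euclidean algorithm:
7176 = 27×257 + 237
257 = 1×237 + 20
237 = 11×20 + 17
20 = 1×17 + 3
17 = 5×3 + 2
3 = 1×2 + 1
2 = 2×1 + 0
Back-substitute:
1 = 3 − 2
1 = −17 + 6·3
1 = 6·20 − 7·17
1 = −7·237 + 83·20
1 = 83·257 − 90·237
1 = −90·7176 + 2513·257
So 257·2513 ≡ 1 (mod 7176), hence d = 2513.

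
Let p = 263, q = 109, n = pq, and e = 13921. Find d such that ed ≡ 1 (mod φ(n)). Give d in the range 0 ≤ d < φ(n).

11281

φ(n) = (p−1)(q−1) = 262·108 = 28296.
Need d with 13921·d ≡ 1 (mod 28296). Apply the extended Euclidean algorithm:
28296 = 2·13921 + 454
13921 = 30·454 + 301
454 = 1·301 + 153
301 = 1·153 + 148
153 = 1·148 + 5
148 = 29·5 + 3
5 = 1·3 + 2
3 = 1·2 + 1
2 = 2·1 + 0
Back-substitute:
1 = 3 − 2
1 = −5 + 2·3
1 = 2·148 − 59·5
1 = −59·153 + 61·148
1 = 61·301 − 120·153
1 = −120·454 + 181·301
1 = 181·13921 − 5550·454
1 = −5550·28296 + 11281·13921
So 13921·11281 ≡ 1 (mod 28296), hence d = 11281.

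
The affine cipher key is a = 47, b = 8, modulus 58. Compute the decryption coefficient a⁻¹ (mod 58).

21

Apply the Euclidean algorithm to 58 and 47:
58 = 1*47 + 11
47 = 4*11 + 3
11 = 3*3 + 2
3 = 1*2 + 1
2 = 2*1 + 0
gcd = 1, so the inverse exists. Back-substitute:
1 = 3 − 2
1 = −11 + 4·3
1 = 4·47 − 17·11
1 = −17·58 + 21·47
So 47·21 ≡ 1 (mod 58).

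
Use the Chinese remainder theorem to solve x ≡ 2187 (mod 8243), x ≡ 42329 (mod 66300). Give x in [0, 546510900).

149151029

Write x = 2187 + 8243·k. Then 8243·k ≡ 42329 − 2187 ≡ 40142 (mod 66300).
Need 8243⁻¹ mod 66300. Extended Euclid on (66300, 8243):
66300 = 8×8243 + 356
8243 = 23×356 + 55
356 = 6×55 + 26
55 = 2×26 + 3
26 = 8×3 + 2
3 = 1×2 + 1
2 = 2×1 + 0
Back-substitute:
1 = 3 − 2
1 = −26 + 9·3
1 = 9·55 − 19·26
1 = −19·356 + 123·55
1 = 123·8243 − 2848·356
1 = −2848·66300 + 22907·8243
8243⁻¹ ≡ 22907 (mod 66300), so k ≡ 22907·40142 ≡ 18094 (mod 66300).
x = 2187 + 8243·18094 = 149151029.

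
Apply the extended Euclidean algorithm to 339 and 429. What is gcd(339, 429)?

Repeated division:
429 = 1·339 + 90
339 = 3·90 + 69
90 = 1·69 + 21
69 = 3·21 + 6
21 = 3·6 + 3
6 = 2·3 + 0
gcd(339, 429) = 3.
Back-substituting:
3 = 21 − 3·6
3 = −3·69 + 10·21
3 = 10·90 − 13·69
3 = −13·339 + 49·90
3 = 49·429 − 62·339
So 3 = (49)·429 + (-62)·339.

3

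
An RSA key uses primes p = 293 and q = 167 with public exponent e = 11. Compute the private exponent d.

39659

φ(n) = (p−1)(q−1) = 292·166 = 48472.
Need d with 11·d ≡ 1 (mod 48472). Apply the extended Euclidean algorithm:
48472 = 4406*11 + 6
11 = 1*6 + 5
6 = 1*5 + 1
5 = 5*1 + 0
Back-substitute:
1 = 6 − 5
1 = −11 + 2·6
1 = 2·48472 − 8813·11
So 11·(-8813) ≡ 1 (mod 48472), hence d ≡ -8813 ≡ 39659 (mod 48472).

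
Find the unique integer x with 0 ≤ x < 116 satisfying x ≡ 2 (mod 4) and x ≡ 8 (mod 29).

66

Write x = 2 + 4·k. Then 4·k ≡ 8 − 2 ≡ 6 (mod 29).
Need 4⁻¹ mod 29. Extended Euclid on (29, 4):
29 = 7*4 + 1
4 = 4*1 + 0
Back-substitute:
1 = 29 − 7·4
4⁻¹ ≡ 22 (mod 29), so k ≡ 22·6 ≡ 16 (mod 29).
x = 2 + 4·16 = 66.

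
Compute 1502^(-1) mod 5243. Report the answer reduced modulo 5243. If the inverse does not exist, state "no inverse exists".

Extended Euclidean algorithm:
5243 = 3*1502 + 737
1502 = 2*737 + 28
737 = 26*28 + 9
28 = 3*9 + 1
9 = 9*1 + 0
Since gcd(1502, 5243) = 1, back-substitute to write 1 as a combination:
1 = 28 − 3·9
1 = −3·737 + 79·28
1 = 79·1502 − 161·737
1 = −161·5243 + 562·1502
So 1502·562 ≡ 1 (mod 5243).

562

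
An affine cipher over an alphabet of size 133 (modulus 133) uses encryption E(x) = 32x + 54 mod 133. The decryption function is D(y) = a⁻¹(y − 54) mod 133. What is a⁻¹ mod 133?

79

Run Euclid on (133, 32):
133 = 4×32 + 5
32 = 6×5 + 2
5 = 2×2 + 1
2 = 2×1 + 0
gcd = 1, so the inverse exists. Back-substitute:
1 = 5 − 2·2
1 = −2·32 + 13·5
1 = 13·133 − 54·32
Thus 32·(-54) ≡ 1 (mod 133); reducing, -54 mod 133 = 79.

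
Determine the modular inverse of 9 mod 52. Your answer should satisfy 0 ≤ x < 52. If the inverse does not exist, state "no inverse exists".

Extended Euclidean algorithm:
52 = 5×9 + 7
9 = 1×7 + 2
7 = 3×2 + 1
2 = 2×1 + 0
Since gcd(9, 52) = 1, back-substitute to write 1 as a combination:
1 = 7 − 3·2
1 = −3·9 + 4·7
1 = 4·52 − 23·9
Thus 9·(-23) ≡ 1 (mod 52); reducing, -23 mod 52 = 29.

29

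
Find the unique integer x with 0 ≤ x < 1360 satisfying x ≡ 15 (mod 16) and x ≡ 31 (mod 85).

Write x = 15 + 16·k. Then 16·k ≡ 31 − 15 ≡ 16 (mod 85).
Need 16⁻¹ mod 85. Extended Euclid on (85, 16):
85 = 5*16 + 5
16 = 3*5 + 1
5 = 5*1 + 0
Back-substitute:
1 = 16 − 3·5
1 = −3·85 + 16·16
16⁻¹ ≡ 16 (mod 85), so k ≡ 16·16 ≡ 1 (mod 85).
x = 15 + 16·1 = 31.

31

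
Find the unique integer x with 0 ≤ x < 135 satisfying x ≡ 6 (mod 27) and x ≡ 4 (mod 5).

114

Write x = 6 + 27·k. Then 27·k ≡ 4 − 6 ≡ 3 (mod 5).
Need 27⁻¹ mod 5. Extended Euclid on (5, 2):
5 = 2·2 + 1
2 = 2·1 + 0
Back-substitute:
1 = 5 − 2·2
27⁻¹ ≡ 3 (mod 5), so k ≡ 3·3 ≡ 4 (mod 5).
x = 6 + 27·4 = 114.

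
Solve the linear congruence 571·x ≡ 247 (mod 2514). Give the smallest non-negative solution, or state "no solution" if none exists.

2149

First find gcd(571, 2514):
2514 = 4·571 + 230
571 = 2·230 + 111
230 = 2·111 + 8
111 = 13·8 + 7
8 = 1·7 + 1
7 = 7·1 + 0
gcd = 1, so a unique solution mod 2514 exists.
Back-substitute for the Bézout coefficients:
1 = 8 − 7
1 = −111 + 14·8
1 = 14·230 − 29·111
1 = −29·571 + 72·230
1 = 72·2514 − 317·571
So 571·(-317) ≡ 1 (mod 2514), giving 571⁻¹ ≡ 2197.
x ≡ 571⁻¹·247 ≡ 2197·247 ≡ 2149 (mod 2514).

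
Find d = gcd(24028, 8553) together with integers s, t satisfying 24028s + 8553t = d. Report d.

1

Apply Euclid's algorithm to 24028 and 8553:
24028 = 2×8553 + 6922
8553 = 1×6922 + 1631
6922 = 4×1631 + 398
1631 = 4×398 + 39
398 = 10×39 + 8
39 = 4×8 + 7
8 = 1×7 + 1
7 = 7×1 + 0
gcd(24028, 8553) = 1.
Working backward:
1 = 8 − 7
1 = −39 + 5·8
1 = 5·398 − 51·39
1 = −51·1631 + 209·398
1 = 209·6922 − 887·1631
1 = −887·8553 + 1096·6922
1 = 1096·24028 − 3079·8553
So 1 = (1096)·24028 + (-3079)·8553.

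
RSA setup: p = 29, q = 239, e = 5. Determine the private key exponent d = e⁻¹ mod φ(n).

1333

φ(n) = (p−1)(q−1) = 28·238 = 6664.
Need d with 5·d ≡ 1 (mod 6664). Apply the extended Euclidean algorithm:
6664 = 1332×5 + 4
5 = 1×4 + 1
4 = 4×1 + 0
Back-substitute:
1 = 5 − 4
1 = −6664 + 1333·5
So 5·1333 ≡ 1 (mod 6664), hence d = 1333.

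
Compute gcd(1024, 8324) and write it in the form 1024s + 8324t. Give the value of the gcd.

Euclidean algorithm:
8324 = 8×1024 + 132
1024 = 7×132 + 100
132 = 1×100 + 32
100 = 3×32 + 4
32 = 8×4 + 0
gcd(1024, 8324) = 4.
Working backward:
4 = 100 − 3·32
4 = −3·132 + 4·100
4 = 4·1024 − 31·132
4 = −31·8324 + 252·1024
So 4 = (-31)·8324 + (252)·1024.

4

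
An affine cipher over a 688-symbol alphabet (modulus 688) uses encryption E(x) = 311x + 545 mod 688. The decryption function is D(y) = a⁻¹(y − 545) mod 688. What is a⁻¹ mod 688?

Apply the Euclidean algorithm to 688 and 311:
688 = 2×311 + 66
311 = 4×66 + 47
66 = 1×47 + 19
47 = 2×19 + 9
19 = 2×9 + 1
9 = 9×1 + 0
Since gcd(311, 688) = 1, back-substitute to write 1 as a combination:
1 = 19 − 2·9
1 = −2·47 + 5·19
1 = 5·66 − 7·47
1 = −7·311 + 33·66
1 = 33·688 − 73·311
Hence 311⁻¹ ≡ -73 ≡ 615 (mod 688).

615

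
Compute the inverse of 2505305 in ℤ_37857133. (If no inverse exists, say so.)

Extended Euclidean algorithm:
37857133 = 15*2505305 + 277558
2505305 = 9*277558 + 7283
277558 = 38*7283 + 804
7283 = 9*804 + 47
804 = 17*47 + 5
47 = 9*5 + 2
5 = 2*2 + 1
2 = 2*1 + 0
The gcd is 1. Working backward:
1 = 5 − 2·2
1 = −2·47 + 19·5
1 = 19·804 − 325·47
1 = −325·7283 + 2944·804
1 = 2944·277558 − 112197·7283
1 = −112197·2505305 + 1012717·277558
1 = 1012717·37857133 − 15302952·2505305
Hence 2505305⁻¹ ≡ -15302952 ≡ 22554181 (mod 37857133).

22554181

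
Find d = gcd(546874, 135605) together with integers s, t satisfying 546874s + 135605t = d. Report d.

Euclidean algorithm:
546874 = 4×135605 + 4454
135605 = 30×4454 + 1985
4454 = 2×1985 + 484
1985 = 4×484 + 49
484 = 9×49 + 43
49 = 1×43 + 6
43 = 7×6 + 1
6 = 6×1 + 0
gcd(546874, 135605) = 1.
Express as a combination:
1 = 43 − 7·6
1 = −7·49 + 8·43
1 = 8·484 − 79·49
1 = −79·1985 + 324·484
1 = 324·4454 − 727·1985
1 = −727·135605 + 22134·4454
1 = 22134·546874 − 89263·135605
So 1 = (22134)·546874 + (-89263)·135605.

1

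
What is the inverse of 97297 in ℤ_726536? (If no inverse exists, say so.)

411017

Extended Euclidean algorithm:
726536 = 7·97297 + 45457
97297 = 2·45457 + 6383
45457 = 7·6383 + 776
6383 = 8·776 + 175
776 = 4·175 + 76
175 = 2·76 + 23
76 = 3·23 + 7
23 = 3·7 + 2
7 = 3·2 + 1
2 = 2·1 + 0
The gcd is 1. Working backward:
1 = 7 − 3·2
1 = −3·23 + 10·7
1 = 10·76 − 33·23
1 = −33·175 + 76·76
1 = 76·776 − 337·175
1 = −337·6383 + 2772·776
1 = 2772·45457 − 19741·6383
1 = −19741·97297 + 42254·45457
1 = 42254·726536 − 315519·97297
So 97297·(-315519) ≡ 1 (mod 726536), and -315519 ≡ 411017 (mod 726536).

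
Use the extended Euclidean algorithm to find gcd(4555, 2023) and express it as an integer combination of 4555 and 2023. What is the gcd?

Apply Euclid's algorithm to 4555 and 2023:
4555 = 2*2023 + 509
2023 = 3*509 + 496
509 = 1*496 + 13
496 = 38*13 + 2
13 = 6*2 + 1
2 = 2*1 + 0
gcd(4555, 2023) = 1.
Back-substituting:
1 = 13 − 6·2
1 = −6·496 + 229·13
1 = 229·509 − 235·496
1 = −235·2023 + 934·509
1 = 934·4555 − 2103·2023
So 1 = (934)·4555 + (-2103)·2023.

1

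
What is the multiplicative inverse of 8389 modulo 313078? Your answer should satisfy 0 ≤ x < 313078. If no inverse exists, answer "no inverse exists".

72177

Apply the Euclidean algorithm to 313078 and 8389:
313078 = 37·8389 + 2685
8389 = 3·2685 + 334
2685 = 8·334 + 13
334 = 25·13 + 9
13 = 1·9 + 4
9 = 2·4 + 1
4 = 4·1 + 0
The gcd is 1. Working backward:
1 = 9 − 2·4
1 = −2·13 + 3·9
1 = 3·334 − 77·13
1 = −77·2685 + 619·334
1 = 619·8389 − 1934·2685
1 = −1934·313078 + 72177·8389
So 8389·72177 ≡ 1 (mod 313078).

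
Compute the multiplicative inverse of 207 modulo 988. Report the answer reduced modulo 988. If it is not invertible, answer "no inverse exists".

Extended Euclidean algorithm:
988 = 4*207 + 160
207 = 1*160 + 47
160 = 3*47 + 19
47 = 2*19 + 9
19 = 2*9 + 1
9 = 9*1 + 0
Since gcd(207, 988) = 1, back-substitute to write 1 as a combination:
1 = 19 − 2·9
1 = −2·47 + 5·19
1 = 5·160 − 17·47
1 = −17·207 + 22·160
1 = 22·988 − 105·207
Hence 207⁻¹ ≡ -105 ≡ 883 (mod 988).

883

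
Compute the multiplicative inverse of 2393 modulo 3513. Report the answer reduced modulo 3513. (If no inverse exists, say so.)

gcd(3513, 2393) by repeated division:
3513 = 1·2393 + 1120
2393 = 2·1120 + 153
1120 = 7·153 + 49
153 = 3·49 + 6
49 = 8·6 + 1
6 = 6·1 + 0
The gcd is 1. Working backward:
1 = 49 − 8·6
1 = −8·153 + 25·49
1 = 25·1120 − 183·153
1 = −183·2393 + 391·1120
1 = 391·3513 − 574·2393
Hence 2393⁻¹ ≡ -574 ≡ 2939 (mod 3513).

2939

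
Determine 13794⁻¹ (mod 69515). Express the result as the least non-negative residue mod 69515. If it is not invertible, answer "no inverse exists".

Extended Euclidean algorithm:
69515 = 5×13794 + 545
13794 = 25×545 + 169
545 = 3×169 + 38
169 = 4×38 + 17
38 = 2×17 + 4
17 = 4×4 + 1
4 = 4×1 + 0
The gcd is 1. Working backward:
1 = 17 − 4·4
1 = −4·38 + 9·17
1 = 9·169 − 40·38
1 = −40·545 + 129·169
1 = 129·13794 − 3265·545
1 = −3265·69515 + 16454·13794
So 13794·16454 ≡ 1 (mod 69515).

16454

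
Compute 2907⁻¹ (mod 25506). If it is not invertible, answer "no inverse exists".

Euclidean algorithm on 25506, 2907:
25506 = 8·2907 + 2250
2907 = 1·2250 + 657
2250 = 3·657 + 279
657 = 2·279 + 99
279 = 2·99 + 81
99 = 1·81 + 18
81 = 4·18 + 9
18 = 2·9 + 0
The gcd is 9, not 1, hence no inverse exists.

no inverse exists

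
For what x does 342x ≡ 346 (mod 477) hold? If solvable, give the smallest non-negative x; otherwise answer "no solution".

no solution

gcd(342, 477):
477 = 1·342 + 135
342 = 2·135 + 72
135 = 1·72 + 63
72 = 1·63 + 9
63 = 7·9 + 0
gcd = 9, but 9 ∤ 346, so the congruence has no solution.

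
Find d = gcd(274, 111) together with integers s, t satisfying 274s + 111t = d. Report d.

Euclidean algorithm:
274 = 2·111 + 52
111 = 2·52 + 7
52 = 7·7 + 3
7 = 2·3 + 1
3 = 3·1 + 0
gcd(274, 111) = 1.
Express as a combination:
1 = 7 − 2·3
1 = −2·52 + 15·7
1 = 15·111 − 32·52
1 = −32·274 + 79·111
So 1 = (-32)·274 + (79)·111.

1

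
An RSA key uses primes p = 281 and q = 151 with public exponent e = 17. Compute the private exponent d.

12353

φ(n) = (p−1)(q−1) = 280·150 = 42000.
Need d with 17·d ≡ 1 (mod 42000). Apply the extended Euclidean algorithm:
42000 = 2470·17 + 10
17 = 1·10 + 7
10 = 1·7 + 3
7 = 2·3 + 1
3 = 3·1 + 0
Back-substitute:
1 = 7 − 2·3
1 = −2·10 + 3·7
1 = 3·17 − 5·10
1 = −5·42000 + 12353·17
So 17·12353 ≡ 1 (mod 42000), hence d = 12353.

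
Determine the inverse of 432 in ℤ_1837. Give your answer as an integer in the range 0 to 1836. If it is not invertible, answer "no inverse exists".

455

Extended Euclidean algorithm:
1837 = 4*432 + 109
432 = 3*109 + 105
109 = 1*105 + 4
105 = 26*4 + 1
4 = 4*1 + 0
The gcd is 1. Working backward:
1 = 105 − 26·4
1 = −26·109 + 27·105
1 = 27·432 − 107·109
1 = −107·1837 + 455·432
So 432·455 ≡ 1 (mod 1837).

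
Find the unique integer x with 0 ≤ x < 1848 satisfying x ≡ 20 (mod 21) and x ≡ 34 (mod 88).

Write x = 20 + 21·k. Then 21·k ≡ 34 − 20 ≡ 14 (mod 88).
Need 21⁻¹ mod 88. Extended Euclid on (88, 21):
88 = 4×21 + 4
21 = 5×4 + 1
4 = 4×1 + 0
Back-substitute:
1 = 21 − 5·4
1 = −5·88 + 21·21
21⁻¹ ≡ 21 (mod 88), so k ≡ 21·14 ≡ 30 (mod 88).
x = 20 + 21·30 = 650.

650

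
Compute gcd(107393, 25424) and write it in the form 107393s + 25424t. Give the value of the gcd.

Apply Euclid's algorithm to 107393 and 25424:
107393 = 4·25424 + 5697
25424 = 4·5697 + 2636
5697 = 2·2636 + 425
2636 = 6·425 + 86
425 = 4·86 + 81
86 = 1·81 + 5
81 = 16·5 + 1
5 = 5·1 + 0
gcd(107393, 25424) = 1.
Working backward:
1 = 81 − 16·5
1 = −16·86 + 17·81
1 = 17·425 − 84·86
1 = −84·2636 + 521·425
1 = 521·5697 − 1126·2636
1 = −1126·25424 + 5025·5697
1 = 5025·107393 − 21226·25424
So 1 = (5025)·107393 + (-21226)·25424.

1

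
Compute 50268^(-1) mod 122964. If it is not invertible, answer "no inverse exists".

Euclidean algorithm on 122964, 50268:
122964 = 2·50268 + 22428
50268 = 2·22428 + 5412
22428 = 4·5412 + 780
5412 = 6·780 + 732
780 = 1·732 + 48
732 = 15·48 + 12
48 = 4·12 + 0
The gcd is 12, not 1, hence no inverse exists.

no inverse exists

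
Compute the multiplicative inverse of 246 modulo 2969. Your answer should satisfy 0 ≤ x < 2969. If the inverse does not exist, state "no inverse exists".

2619

Apply the Euclidean algorithm to 2969 and 246:
2969 = 12×246 + 17
246 = 14×17 + 8
17 = 2×8 + 1
8 = 8×1 + 0
The gcd is 1. Working backward:
1 = 17 − 2·8
1 = −2·246 + 29·17
1 = 29·2969 − 350·246
Hence 246⁻¹ ≡ -350 ≡ 2619 (mod 2969).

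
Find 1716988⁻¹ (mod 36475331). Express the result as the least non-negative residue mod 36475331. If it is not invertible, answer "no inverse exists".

27247900

Run Euclid on (36475331, 1716988):
36475331 = 21·1716988 + 418583
1716988 = 4·418583 + 42656
418583 = 9·42656 + 34679
42656 = 1·34679 + 7977
34679 = 4·7977 + 2771
7977 = 2·2771 + 2435
2771 = 1·2435 + 336
2435 = 7·336 + 83
336 = 4·83 + 4
83 = 20·4 + 3
4 = 1·3 + 1
3 = 3·1 + 0
gcd = 1, so the inverse exists. Back-substitute:
1 = 4 − 3
1 = −83 + 21·4
1 = 21·336 − 85·83
1 = −85·2435 + 616·336
1 = 616·2771 − 701·2435
1 = −701·7977 + 2018·2771
1 = 2018·34679 − 8773·7977
1 = −8773·42656 + 10791·34679
1 = 10791·418583 − 105892·42656
1 = −105892·1716988 + 434359·418583
1 = 434359·36475331 − 9227431·1716988
Hence 1716988⁻¹ ≡ -9227431 ≡ 27247900 (mod 36475331).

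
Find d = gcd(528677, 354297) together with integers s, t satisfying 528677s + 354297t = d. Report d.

Repeated division:
528677 = 1×354297 + 174380
354297 = 2×174380 + 5537
174380 = 31×5537 + 2733
5537 = 2×2733 + 71
2733 = 38×71 + 35
71 = 2×35 + 1
35 = 35×1 + 0
gcd(528677, 354297) = 1.
Express as a combination:
1 = 71 − 2·35
1 = −2·2733 + 77·71
1 = 77·5537 − 156·2733
1 = −156·174380 + 4913·5537
1 = 4913·354297 − 9982·174380
1 = −9982·528677 + 14895·354297
So 1 = (-9982)·528677 + (14895)·354297.

1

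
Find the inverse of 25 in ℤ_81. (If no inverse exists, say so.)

Extended Euclidean algorithm:
81 = 3·25 + 6
25 = 4·6 + 1
6 = 6·1 + 0
The gcd is 1. Working backward:
1 = 25 − 4·6
1 = −4·81 + 13·25
So 25·13 ≡ 1 (mod 81).

13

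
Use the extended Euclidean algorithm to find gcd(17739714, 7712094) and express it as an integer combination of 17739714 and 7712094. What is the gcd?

Apply Euclid's algorithm to 17739714 and 7712094:
17739714 = 2·7712094 + 2315526
7712094 = 3·2315526 + 765516
2315526 = 3·765516 + 18978
765516 = 40·18978 + 6396
18978 = 2·6396 + 6186
6396 = 1·6186 + 210
6186 = 29·210 + 96
210 = 2·96 + 18
96 = 5·18 + 6
18 = 3·6 + 0
gcd(17739714, 7712094) = 6.
Back-substituting:
6 = 96 − 5·18
6 = −5·210 + 11·96
6 = 11·6186 − 324·210
6 = −324·6396 + 335·6186
6 = 335·18978 − 994·6396
6 = −994·765516 + 40095·18978
6 = 40095·2315526 − 121279·765516
6 = −121279·7712094 + 403932·2315526
6 = 403932·17739714 − 929143·7712094
So 6 = (403932)·17739714 + (-929143)·7712094.

6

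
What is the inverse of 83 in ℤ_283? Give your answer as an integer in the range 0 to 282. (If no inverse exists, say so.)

Run Euclid on (283, 83):
283 = 3*83 + 34
83 = 2*34 + 15
34 = 2*15 + 4
15 = 3*4 + 3
4 = 1*3 + 1
3 = 3*1 + 0
The gcd is 1. Working backward:
1 = 4 − 3
1 = −15 + 4·4
1 = 4·34 − 9·15
1 = −9·83 + 22·34
1 = 22·283 − 75·83
So 83·(-75) ≡ 1 (mod 283), and -75 ≡ 208 (mod 283).

208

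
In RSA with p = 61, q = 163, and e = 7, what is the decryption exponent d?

6943

φ(n) = (p−1)(q−1) = 60·162 = 9720.
Need d with 7·d ≡ 1 (mod 9720). Apply the extended Euclidean algorithm:
9720 = 1388·7 + 4
7 = 1·4 + 3
4 = 1·3 + 1
3 = 3·1 + 0
Back-substitute:
1 = 4 − 3
1 = −7 + 2·4
1 = 2·9720 − 2777·7
So 7·(-2777) ≡ 1 (mod 9720), hence d ≡ -2777 ≡ 6943 (mod 9720).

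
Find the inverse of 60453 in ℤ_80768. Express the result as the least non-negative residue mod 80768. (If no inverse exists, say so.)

33325

Extended Euclidean algorithm:
80768 = 1*60453 + 20315
60453 = 2*20315 + 19823
20315 = 1*19823 + 492
19823 = 40*492 + 143
492 = 3*143 + 63
143 = 2*63 + 17
63 = 3*17 + 12
17 = 1*12 + 5
12 = 2*5 + 2
5 = 2*2 + 1
2 = 2*1 + 0
Since gcd(60453, 80768) = 1, back-substitute to write 1 as a combination:
1 = 5 − 2·2
1 = −2·12 + 5·5
1 = 5·17 − 7·12
1 = −7·63 + 26·17
1 = 26·143 − 59·63
1 = −59·492 + 203·143
1 = 203·19823 − 8179·492
1 = −8179·20315 + 8382·19823
1 = 8382·60453 − 24943·20315
1 = −24943·80768 + 33325·60453
So 60453·33325 ≡ 1 (mod 80768).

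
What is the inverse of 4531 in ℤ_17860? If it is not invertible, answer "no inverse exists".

14951

Apply the Euclidean algorithm to 17860 and 4531:
17860 = 3*4531 + 4267
4531 = 1*4267 + 264
4267 = 16*264 + 43
264 = 6*43 + 6
43 = 7*6 + 1
6 = 6*1 + 0
Since gcd(4531, 17860) = 1, back-substitute to write 1 as a combination:
1 = 43 − 7·6
1 = −7·264 + 43·43
1 = 43·4267 − 695·264
1 = −695·4531 + 738·4267
1 = 738·17860 − 2909·4531
Hence 4531⁻¹ ≡ -2909 ≡ 14951 (mod 17860).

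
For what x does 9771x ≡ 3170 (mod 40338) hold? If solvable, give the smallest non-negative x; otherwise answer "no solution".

gcd(9771, 40338):
40338 = 4×9771 + 1254
9771 = 7×1254 + 993
1254 = 1×993 + 261
993 = 3×261 + 210
261 = 1×210 + 51
210 = 4×51 + 6
51 = 8×6 + 3
6 = 2×3 + 0
gcd = 3, but 3 ∤ 3170, so the congruence has no solution.

no solution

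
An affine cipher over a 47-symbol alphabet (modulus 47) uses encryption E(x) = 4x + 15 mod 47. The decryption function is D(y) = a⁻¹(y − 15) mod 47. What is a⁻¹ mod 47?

12

Run Euclid on (47, 4):
47 = 11×4 + 3
4 = 1×3 + 1
3 = 3×1 + 0
Since gcd(4, 47) = 1, back-substitute to write 1 as a combination:
1 = 4 − 3
1 = −47 + 12·4
So 4·12 ≡ 1 (mod 47).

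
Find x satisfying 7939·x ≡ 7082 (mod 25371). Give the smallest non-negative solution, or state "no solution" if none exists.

First find gcd(7939, 25371):
25371 = 3·7939 + 1554
7939 = 5·1554 + 169
1554 = 9·169 + 33
169 = 5·33 + 4
33 = 8·4 + 1
4 = 4·1 + 0
gcd = 1, so a unique solution mod 25371 exists.
Back-substitute for the Bézout coefficients:
1 = 33 − 8·4
1 = −8·169 + 41·33
1 = 41·1554 − 377·169
1 = −377·7939 + 1926·1554
1 = 1926·25371 − 6155·7939
So 7939·(-6155) ≡ 1 (mod 25371), giving 7939⁻¹ ≡ 19216.
x ≡ 7939⁻¹·7082 ≡ 19216·7082 ≡ 23039 (mod 25371).

23039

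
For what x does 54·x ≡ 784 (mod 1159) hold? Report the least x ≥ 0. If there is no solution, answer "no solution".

315

First find gcd(54, 1159):
1159 = 21×54 + 25
54 = 2×25 + 4
25 = 6×4 + 1
4 = 4×1 + 0
gcd = 1, so a unique solution mod 1159 exists.
Back-substitute for the Bézout coefficients:
1 = 25 − 6·4
1 = −6·54 + 13·25
1 = 13·1159 − 279·54
So 54·(-279) ≡ 1 (mod 1159), giving 54⁻¹ ≡ 880.
x ≡ 54⁻¹·784 ≡ 880·784 ≡ 315 (mod 1159).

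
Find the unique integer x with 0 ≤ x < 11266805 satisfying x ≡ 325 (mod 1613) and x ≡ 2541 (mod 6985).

100331

Write x = 325 + 1613·k. Then 1613·k ≡ 2541 − 325 ≡ 2216 (mod 6985).
Need 1613⁻¹ mod 6985. Extended Euclid on (6985, 1613):
6985 = 4×1613 + 533
1613 = 3×533 + 14
533 = 38×14 + 1
14 = 14×1 + 0
Back-substitute:
1 = 533 − 38·14
1 = −38·1613 + 115·533
1 = 115·6985 − 498·1613
1613⁻¹ ≡ 6487 (mod 6985), so k ≡ 6487·2216 ≡ 62 (mod 6985).
x = 325 + 1613·62 = 100331.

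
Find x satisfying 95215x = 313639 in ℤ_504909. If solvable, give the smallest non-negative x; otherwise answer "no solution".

First find gcd(95215, 504909):
504909 = 5×95215 + 28834
95215 = 3×28834 + 8713
28834 = 3×8713 + 2695
8713 = 3×2695 + 628
2695 = 4×628 + 183
628 = 3×183 + 79
183 = 2×79 + 25
79 = 3×25 + 4
25 = 6×4 + 1
4 = 4×1 + 0
gcd = 1, so a unique solution mod 504909 exists.
Back-substitute for the Bézout coefficients:
1 = 25 − 6·4
1 = −6·79 + 19·25
1 = 19·183 − 44·79
1 = −44·628 + 151·183
1 = 151·2695 − 648·628
1 = −648·8713 + 2095·2695
1 = 2095·28834 − 6933·8713
1 = −6933·95215 + 22894·28834
1 = 22894·504909 − 121403·95215
So 95215·(-121403) ≡ 1 (mod 504909), giving 95215⁻¹ ≡ 383506.
x ≡ 95215⁻¹·313639 ≡ 383506·313639 ≡ 491809 (mod 504909).

491809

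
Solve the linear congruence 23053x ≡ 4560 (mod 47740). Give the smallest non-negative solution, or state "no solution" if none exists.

26640

First find gcd(23053, 47740):
47740 = 2×23053 + 1634
23053 = 14×1634 + 177
1634 = 9×177 + 41
177 = 4×41 + 13
41 = 3×13 + 2
13 = 6×2 + 1
2 = 2×1 + 0
gcd = 1, so a unique solution mod 47740 exists.
Back-substitute for the Bézout coefficients:
1 = 13 − 6·2
1 = −6·41 + 19·13
1 = 19·177 − 82·41
1 = −82·1634 + 757·177
1 = 757·23053 − 10680·1634
1 = −10680·47740 + 22117·23053
So 23053·(22117) ≡ 1 (mod 47740), giving 23053⁻¹ ≡ 22117.
x ≡ 23053⁻¹·4560 ≡ 22117·4560 ≡ 26640 (mod 47740).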